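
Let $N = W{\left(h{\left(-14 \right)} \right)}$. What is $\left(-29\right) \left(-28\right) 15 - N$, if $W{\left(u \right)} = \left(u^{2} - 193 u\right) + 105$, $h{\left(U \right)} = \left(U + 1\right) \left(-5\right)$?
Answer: $20395$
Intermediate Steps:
$h{\left(U \right)} = -5 - 5 U$ ($h{\left(U \right)} = \left(1 + U\right) \left(-5\right) = -5 - 5 U$)
$W{\left(u \right)} = 105 + u^{2} - 193 u$
$N = -8215$ ($N = 105 + \left(-5 - -70\right)^{2} - 193 \left(-5 - -70\right) = 105 + \left(-5 + 70\right)^{2} - 193 \left(-5 + 70\right) = 105 + 65^{2} - 12545 = 105 + 4225 - 12545 = -8215$)
$\left(-29\right) \left(-28\right) 15 - N = \left(-29\right) \left(-28\right) 15 - -8215 = 812 \cdot 15 + 8215 = 12180 + 8215 = 20395$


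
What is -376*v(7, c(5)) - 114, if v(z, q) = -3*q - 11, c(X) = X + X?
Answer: 15302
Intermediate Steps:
c(X) = 2*X
v(z, q) = -11 - 3*q
-376*v(7, c(5)) - 114 = -376*(-11 - 6*5) - 114 = -376*(-11 - 3*10) - 114 = -376*(-11 - 30) - 114 = -376*(-41) - 114 = 15416 - 114 = 15302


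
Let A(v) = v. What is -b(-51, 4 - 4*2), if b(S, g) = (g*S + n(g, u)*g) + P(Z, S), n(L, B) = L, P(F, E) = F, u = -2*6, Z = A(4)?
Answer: -224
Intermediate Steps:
Z = 4
u = -12
b(S, g) = 4 + g**2 + S*g (b(S, g) = (g*S + g*g) + 4 = (S*g + g**2) + 4 = (g**2 + S*g) + 4 = 4 + g**2 + S*g)
-b(-51, 4 - 4*2) = -(4 + (4 - 4*2)**2 - 51*(4 - 4*2)) = -(4 + (4 - 8)**2 - 51*(4 - 8)) = -(4 + (-4)**2 - 51*(-4)) = -(4 + 16 + 204) = -1*224 = -224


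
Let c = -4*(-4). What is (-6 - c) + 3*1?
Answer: -19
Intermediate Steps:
c = 16
(-6 - c) + 3*1 = (-6 - 1*16) + 3*1 = (-6 - 16) + 3 = -22 + 3 = -19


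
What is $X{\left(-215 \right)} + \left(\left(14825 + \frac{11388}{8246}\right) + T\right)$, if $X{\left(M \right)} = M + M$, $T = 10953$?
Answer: $\frac{104515498}{4123} \approx 25349.0$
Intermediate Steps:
$X{\left(M \right)} = 2 M$
$X{\left(-215 \right)} + \left(\left(14825 + \frac{11388}{8246}\right) + T\right) = 2 \left(-215\right) + \left(\left(14825 + \frac{11388}{8246}\right) + 10953\right) = -430 + \left(\left(14825 + 11388 \cdot \frac{1}{8246}\right) + 10953\right) = -430 + \left(\left(14825 + \frac{5694}{4123}\right) + 10953\right) = -430 + \left(\frac{61129169}{4123} + 10953\right) = -430 + \frac{106288388}{4123} = \frac{104515498}{4123}$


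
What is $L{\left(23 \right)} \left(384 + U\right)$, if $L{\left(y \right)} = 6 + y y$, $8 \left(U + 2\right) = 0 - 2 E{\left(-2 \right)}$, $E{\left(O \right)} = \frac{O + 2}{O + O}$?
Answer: $204370$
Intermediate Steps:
$E{\left(O \right)} = \frac{2 + O}{2 O}$
$U = -2$ ($U = -2 + \frac{0 - 2 \frac{2 - 2}{2 \left(-2\right)}}{8} = -2 + \frac{0 - 2 \cdot \frac{1}{2} \left(- \frac{1}{2}\right) 0}{8} = -2 + \frac{0 - 0}{8} = -2 + \frac{0 + 0}{8} = -2 + \frac{1}{8} \cdot 0 = -2 + 0 = -2$)
$L{\left(y \right)} = 6 + y^{2}$
$L{\left(23 \right)} \left(384 + U\right) = \left(6 + 23^{2}\right) \left(384 - 2\right) = \left(6 + 529\right) 382 = 535 \cdot 382 = 204370$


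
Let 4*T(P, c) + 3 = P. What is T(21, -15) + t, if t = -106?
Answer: -203/2 ≈ -101.50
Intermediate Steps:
T(P, c) = -¾ + P/4
T(21, -15) + t = (-¾ + (¼)*21) - 106 = (-¾ + 21/4) - 106 = 9/2 - 106 = -203/2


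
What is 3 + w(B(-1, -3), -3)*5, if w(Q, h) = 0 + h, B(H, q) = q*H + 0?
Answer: -12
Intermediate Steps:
B(H, q) = H*q (B(H, q) = H*q + 0 = H*q)
w(Q, h) = h
3 + w(B(-1, -3), -3)*5 = 3 - 3*5 = 3 - 15 = -12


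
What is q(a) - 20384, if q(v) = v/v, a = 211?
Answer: -20383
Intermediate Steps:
q(v) = 1
q(a) - 20384 = 1 - 20384 = -20383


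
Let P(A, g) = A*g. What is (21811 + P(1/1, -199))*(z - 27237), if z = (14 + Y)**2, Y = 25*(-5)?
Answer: -322364592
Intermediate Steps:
Y = -125
z = 12321 (z = (14 - 125)**2 = (-111)**2 = 12321)
(21811 + P(1/1, -199))*(z - 27237) = (21811 - 199/1)*(12321 - 27237) = (21811 + 1*(-199))*(-14916) = (21811 - 199)*(-14916) = 21612*(-14916) = -322364592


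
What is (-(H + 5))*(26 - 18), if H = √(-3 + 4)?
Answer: -48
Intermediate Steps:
H = 1 (H = √1 = 1)
(-(H + 5))*(26 - 18) = (-(1 + 5))*(26 - 18) = -1*6*8 = -6*8 = -48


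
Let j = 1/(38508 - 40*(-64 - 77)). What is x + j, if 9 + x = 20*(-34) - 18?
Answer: -31212635/44148 ≈ -707.00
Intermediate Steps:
x = -707 (x = -9 + (20*(-34) - 18) = -9 + (-680 - 18) = -9 - 698 = -707)
j = 1/44148 (j = 1/(38508 - 40*(-141)) = 1/(38508 + 5640) = 1/44148 ≈ 2.2651e-5)
x + j = -707 + 1/44148 = -31212635/44148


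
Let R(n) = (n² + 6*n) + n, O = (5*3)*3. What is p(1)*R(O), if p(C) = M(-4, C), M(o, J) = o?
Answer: -9360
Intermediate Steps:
p(C) = -4
O = 45 (O = 15*3 = 45)
R(n) = n² + 7*n
p(1)*R(O) = -180*(7 + 45) = -180*52 = -4*2340 = -9360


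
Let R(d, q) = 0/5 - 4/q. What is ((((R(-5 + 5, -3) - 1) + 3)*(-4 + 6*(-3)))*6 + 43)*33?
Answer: -13101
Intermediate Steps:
R(d, q) = -4/q (R(d, q) = 0*(1/5) - 4/q = 0 - 4/q = -4/q)
((((R(-5 + 5, -3) - 1) + 3)*(-4 + 6*(-3)))*6 + 43)*33 = ((((-4/(-3) - 1) + 3)*(-4 + 6*(-3)))*6 + 43)*33 = ((((-4*(-1/3) - 1) + 3)*(-4 - 18))*6 + 43)*33 = ((((4/3 - 1) + 3)*(-22))*6 + 43)*33 = (((1/3 + 3)*(-22))*6 + 43)*33 = (((10/3)*(-22))*6 + 43)*33 = (-220/3*6 + 43)*33 = (-440 + 43)*33 = -397*33 = -13101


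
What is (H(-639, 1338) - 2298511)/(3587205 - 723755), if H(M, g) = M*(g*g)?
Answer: -1146264427/2863450 ≈ -400.31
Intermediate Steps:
H(M, g) = M*g²
(H(-639, 1338) - 2298511)/(3587205 - 723755) = (-639*1338² - 2298511)/(3587205 - 723755) = (-639*1790244 - 2298511)/2863450 = (-1143965916 - 2298511)*(1/2863450) = -1146264427*1/2863450 = -1146264427/2863450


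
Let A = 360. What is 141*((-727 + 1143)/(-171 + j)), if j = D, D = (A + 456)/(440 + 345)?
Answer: -1180640/3421 ≈ -345.12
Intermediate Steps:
D = 816/785 (D = (360 + 456)/(440 + 345) = 816/785 ≈ 1.0395)
j = 816/785 ≈ 1.0395
141*((-727 + 1143)/(-171 + j)) = 141*((-727 + 1143)/(-171 + 816/785)) = 141*(416/(-133419/785)) = 141*(416*(-785/133419)) = 141*(-25120/10263) = -1180640/3421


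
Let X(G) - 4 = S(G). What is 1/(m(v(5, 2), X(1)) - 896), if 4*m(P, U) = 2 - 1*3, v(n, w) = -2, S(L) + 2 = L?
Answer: -4/3585 ≈ -0.0011158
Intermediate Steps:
S(L) = -2 + L
X(G) = 2 + G (X(G) = 4 + (-2 + G) = 2 + G)
m(P, U) = -1/4 (m(P, U) = (2 - 1*3)/4 = (2 - 3)/4 = (1/4)*(-1) = -1/4)
1/(m(v(5, 2), X(1)) - 896) = 1/(-1/4 - 896) = 1/(-3585/4) = -4/3585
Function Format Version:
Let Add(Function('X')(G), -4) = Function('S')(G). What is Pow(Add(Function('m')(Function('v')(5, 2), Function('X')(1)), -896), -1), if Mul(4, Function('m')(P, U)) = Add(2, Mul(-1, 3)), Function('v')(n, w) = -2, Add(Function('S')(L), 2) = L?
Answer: Rational(-4, 3585) ≈ -0.0011158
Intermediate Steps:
Function('S')(L) = Add(-2, L)
Function('X')(G) = Add(2, G) (Function('X')(G) = Add(4, Add(-2, G)) = Add(2, G))
Function('m')(P, U) = Rational(-1, 4) (Function('m')(P, U) = Mul(Rational(1, 4), Add(2, Mul(-1, 3))) = Mul(Rational(1, 4), Add(2, -3)) = Mul(Rational(1, 4), -1) = Rational(-1, 4))
Pow(Add(Function('m')(Function('v')(5, 2), Function('X')(1)), -896), -1) = Pow(Add(Rational(-1, 4), -896), -1) = Pow(Rational(-3585, 4), -1) = Rational(-4, 3585)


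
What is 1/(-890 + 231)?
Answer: -1/659 ≈ -0.0015175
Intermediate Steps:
1/(-890 + 231) = 1/(-659) = -1/659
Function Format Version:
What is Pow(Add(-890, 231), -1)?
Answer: Rational(-1, 659) ≈ -0.0015175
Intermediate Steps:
Pow(Add(-890, 231), -1) = Pow(-659, -1) = Rational(-1, 659)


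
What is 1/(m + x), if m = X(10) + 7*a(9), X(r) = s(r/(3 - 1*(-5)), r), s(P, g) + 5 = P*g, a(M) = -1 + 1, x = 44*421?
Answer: 2/37063 ≈ 5.3962e-5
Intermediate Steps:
x = 18524
a(M) = 0
s(P, g) = -5 + P*g
X(r) = -5 + r**2/8 (X(r) = -5 + (r/(3 - 1*(-5)))*r = -5 + (r/(3 + 5))*r = -5 + (r/8)*r = -5 + r**2/8)
m = 15/2 (m = (-5 + (1/8)*10**2) + 7*0 = (-5 + (1/8)*100) + 0 = (-5 + 25/2) + 0 = 15/2 + 0 = 15/2 ≈ 7.5000)
1/(m + x) = 1/(15/2 + 18524) = 1/(37063/2) = 2/37063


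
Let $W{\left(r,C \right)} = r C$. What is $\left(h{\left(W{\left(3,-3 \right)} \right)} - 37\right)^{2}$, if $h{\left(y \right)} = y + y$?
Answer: $3025$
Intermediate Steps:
$W{\left(r,C \right)} = C r$
$h{\left(y \right)} = 2 y$
$\left(h{\left(W{\left(3,-3 \right)} \right)} - 37\right)^{2} = \left(2 \left(\left(-3\right) 3\right) - 37\right)^{2} = \left(2 \left(-9\right) - 37\right)^{2} = \left(-18 - 37\right)^{2} = \left(-55\right)^{2} = 3025$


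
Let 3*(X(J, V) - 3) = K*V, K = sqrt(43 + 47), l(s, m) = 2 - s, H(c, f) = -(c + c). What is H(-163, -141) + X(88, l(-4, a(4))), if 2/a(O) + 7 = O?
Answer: 329 + 6*sqrt(10) ≈ 347.97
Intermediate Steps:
H(c, f) = -2*c
a(O) = 2/(-7 + O)
K = 3*sqrt(10) (K = sqrt(90) = 3*sqrt(10) ≈ 9.4868)
X(J, V) = 3 + V*sqrt(10) (X(J, V) = 3 + ((3*sqrt(10))*V)/3 = 3 + (3*V*sqrt(10))/3 = 3 + V*sqrt(10))
H(-163, -141) + X(88, l(-4, a(4))) = -2*(-163) + (3 + (2 - 1*(-4))*sqrt(10)) = 326 + (3 + (2 + 4)*sqrt(10)) = 326 + (3 + 6*sqrt(10)) = 329 + 6*sqrt(10)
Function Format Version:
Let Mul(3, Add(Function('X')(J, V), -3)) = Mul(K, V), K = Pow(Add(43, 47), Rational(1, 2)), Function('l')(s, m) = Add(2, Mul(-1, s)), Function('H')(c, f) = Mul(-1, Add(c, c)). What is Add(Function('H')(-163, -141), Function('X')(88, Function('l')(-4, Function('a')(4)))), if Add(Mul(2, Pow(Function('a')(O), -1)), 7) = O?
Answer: Add(329, Mul(6, Pow(10, Rational(1, 2)))) ≈ 347.97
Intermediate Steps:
Function('H')(c, f) = Mul(-2, c) (Function('H')(c, f) = Mul(-1, Mul(2, c)) = Mul(-2, c))
Function('a')(O) = Mul(2, Pow(Add(-7, O), -1))
K = Mul(3, Pow(10, Rational(1, 2))) (K = Pow(90, Rational(1, 2)) = Mul(3, Pow(10, Rational(1, 2))) ≈ 9.4868)
Function('X')(J, V) = Add(3, Mul(V, Pow(10, Rational(1, 2)))) (Function('X')(J, V) = Add(3, Mul(Rational(1, 3), Mul(Mul(3, Pow(10, Rational(1, 2))), V))) = Add(3, Mul(Rational(1, 3), Mul(3, V, Pow(10, Rational(1, 2))))) = Add(3, Mul(V, Pow(10, Rational(1, 2)))))
Add(Function('H')(-163, -141), Function('X')(88, Function('l')(-4, Function('a')(4)))) = Add(Mul(-2, -163), Add(3, Mul(Add(2, Mul(-1, -4)), Pow(10, Rational(1, 2))))) = Add(326, Add(3, Mul(Add(2, 4), Pow(10, Rational(1, 2))))) = Add(326, Add(3, Mul(6, Pow(10, Rational(1, 2))))) = Add(329, Mul(6, Pow(10, Rational(1, 2))))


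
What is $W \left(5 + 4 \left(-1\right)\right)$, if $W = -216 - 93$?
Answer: $-309$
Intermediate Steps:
$W = -309$ ($W = -216 - 93 = -309$)
$W \left(5 + 4 \left(-1\right)\right) = - 309 \left(5 + 4 \left(-1\right)\right) = - 309 \left(5 - 4\right) = \left(-309\right) 1 = -309$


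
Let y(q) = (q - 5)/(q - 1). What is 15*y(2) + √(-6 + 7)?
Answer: -44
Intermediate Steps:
y(q) = (-5 + q)/(-1 + q)
15*y(2) + √(-6 + 7) = 15*((-5 + 2)/(-1 + 2)) + √(-6 + 7) = 15*(-3/1) + √1 = 15*(1*(-3)) + 1 = 15*(-3) + 1 = -45 + 1 = -44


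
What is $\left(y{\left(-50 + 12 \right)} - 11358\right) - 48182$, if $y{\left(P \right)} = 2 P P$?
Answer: $-56652$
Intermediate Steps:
$y{\left(P \right)} = 2 P^{2}$
$\left(y{\left(-50 + 12 \right)} - 11358\right) - 48182 = \left(2 \left(-50 + 12\right)^{2} - 11358\right) - 48182 = \left(2 \left(-38\right)^{2} - 11358\right) - 48182 = \left(2 \cdot 1444 - 11358\right) - 48182 = \left(2888 - 11358\right) - 48182 = -8470 - 48182 = -56652$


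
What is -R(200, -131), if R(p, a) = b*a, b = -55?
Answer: -7205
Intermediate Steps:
R(p, a) = -55*a
-R(200, -131) = -(-55)*(-131) = -1*7205 = -7205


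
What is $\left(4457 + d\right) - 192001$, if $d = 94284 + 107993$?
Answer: $14733$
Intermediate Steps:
$d = 202277$
$\left(4457 + d\right) - 192001 = \left(4457 + 202277\right) - 192001 = 206734 - 192001 = 14733$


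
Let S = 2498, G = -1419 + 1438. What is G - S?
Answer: -2479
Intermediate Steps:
G = 19
G - S = 19 - 1*2498 = 19 - 2498 = -2479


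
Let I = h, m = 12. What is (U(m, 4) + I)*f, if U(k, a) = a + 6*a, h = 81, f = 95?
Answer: 10355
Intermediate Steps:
I = 81
U(k, a) = 7*a
(U(m, 4) + I)*f = (7*4 + 81)*95 = (28 + 81)*95 = 109*95 = 10355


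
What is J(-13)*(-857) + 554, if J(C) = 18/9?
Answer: -1160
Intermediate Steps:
J(C) = 2 (J(C) = 18*(1/9) = 2)
J(-13)*(-857) + 554 = 2*(-857) + 554 = -1714 + 554 = -1160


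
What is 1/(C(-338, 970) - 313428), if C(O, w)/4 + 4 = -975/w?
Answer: -97/30404458 ≈ -3.1903e-6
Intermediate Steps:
C(O, w) = -16 - 3900/w (C(O, w) = -16 + 4*(-975/w) = -16 - 3900/w)
1/(C(-338, 970) - 313428) = 1/((-16 - 3900/970) - 313428) = 1/((-16 - 3900*1/970) - 313428) = 1/((-16 - 390/97) - 313428) = 1/(-1942/97 - 313428) = 1/(-30404458/97) = -97/30404458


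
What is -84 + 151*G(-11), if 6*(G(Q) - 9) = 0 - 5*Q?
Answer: 15955/6 ≈ 2659.2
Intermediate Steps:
G(Q) = 9 - 5*Q/6 (G(Q) = 9 + (0 - 5*Q)/6 = 9 + (-5*Q)/6 = 9 - 5*Q/6)
-84 + 151*G(-11) = -84 + 151*(9 - ⅚*(-11)) = -84 + 151*(9 + 55/6) = -84 + 151*(109/6) = -84 + 16459/6 = 15955/6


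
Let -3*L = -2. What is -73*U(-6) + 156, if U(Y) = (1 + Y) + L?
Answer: 1417/3 ≈ 472.33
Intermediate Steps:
L = 2/3 (L = -1/3*(-2) = 2/3 ≈ 0.66667)
U(Y) = 5/3 + Y (U(Y) = (1 + Y) + 2/3 = 5/3 + Y)
-73*U(-6) + 156 = -73*(5/3 - 6) + 156 = -73*(-13/3) + 156 = 949/3 + 156 = 1417/3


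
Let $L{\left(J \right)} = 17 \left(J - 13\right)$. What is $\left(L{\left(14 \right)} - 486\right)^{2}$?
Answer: $219961$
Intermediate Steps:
$L{\left(J \right)} = -221 + 17 J$ ($L{\left(J \right)} = 17 \left(-13 + J\right) = -221 + 17 J$)
$\left(L{\left(14 \right)} - 486\right)^{2} = \left(\left(-221 + 17 \cdot 14\right) - 486\right)^{2} = \left(\left(-221 + 238\right) - 486\right)^{2} = \left(17 - 486\right)^{2} = \left(-469\right)^{2} = 219961$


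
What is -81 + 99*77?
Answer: 7542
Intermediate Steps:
-81 + 99*77 = -81 + 7623 = 7542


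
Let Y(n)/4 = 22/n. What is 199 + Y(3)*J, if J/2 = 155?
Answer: 27877/3 ≈ 9292.3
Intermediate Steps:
J = 310 (J = 2*155 = 310)
Y(n) = 88/n (Y(n) = 4*(22/n) = 88/n)
199 + Y(3)*J = 199 + (88/3)*310 = 199 + 27280/3 = 27877/3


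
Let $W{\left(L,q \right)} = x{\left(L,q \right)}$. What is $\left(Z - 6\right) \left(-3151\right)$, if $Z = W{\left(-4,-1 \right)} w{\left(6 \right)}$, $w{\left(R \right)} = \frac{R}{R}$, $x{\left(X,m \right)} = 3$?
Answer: $9453$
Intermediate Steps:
$W{\left(L,q \right)} = 3$
$w{\left(R \right)} = 1$
$Z = 3$ ($Z = 3 \cdot 1 = 3$)
$\left(Z - 6\right) \left(-3151\right) = \left(3 - 6\right) \left(-3151\right) = \left(-3\right) \left(-3151\right) = 9453$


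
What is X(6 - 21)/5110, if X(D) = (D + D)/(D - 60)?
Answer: 1/12775 ≈ 7.8278e-5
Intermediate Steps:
X(D) = 2*D/(-60 + D) (X(D) = (2*D)/(-60 + D) = 2*D/(-60 + D))
X(6 - 21)/5110 = (2*(6 - 21)/(-60 + (6 - 21)))/5110 = (2*(-15)/(-60 - 15))*(1/5110) = (2*(-15)/(-75))*(1/5110) = (2*(-15)*(-1/75))*(1/5110) = (⅖)*(1/5110) = 1/12775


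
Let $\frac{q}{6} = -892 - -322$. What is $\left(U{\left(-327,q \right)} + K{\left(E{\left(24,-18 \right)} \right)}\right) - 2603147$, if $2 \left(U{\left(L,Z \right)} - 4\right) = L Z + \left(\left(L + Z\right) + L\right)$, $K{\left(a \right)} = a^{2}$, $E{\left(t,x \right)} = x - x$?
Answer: $-2046010$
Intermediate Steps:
$E{\left(t,x \right)} = 0$
$q = -3420$ ($q = 6 \left(-892 - -322\right) = 6 \left(-892 + 322\right) = 6 \left(-570\right) = -3420$)
$U{\left(L,Z \right)} = 4 + L + \frac{Z}{2} + \frac{L Z}{2}$ ($U{\left(L,Z \right)} = 4 + \frac{L Z + \left(\left(L + Z\right) + L\right)}{2} = 4 + \frac{L Z + \left(Z + 2 L\right)}{2} = 4 + \frac{Z + 2 L + L Z}{2} = 4 + \left(L + \frac{Z}{2} + \frac{L Z}{2}\right) = 4 + L + \frac{Z}{2} + \frac{L Z}{2}$)
$\left(U{\left(-327,q \right)} + K{\left(E{\left(24,-18 \right)} \right)}\right) - 2603147 = \left(\left(4 - 327 + \frac{1}{2} \left(-3420\right) + \frac{1}{2} \left(-327\right) \left(-3420\right)\right) + 0^{2}\right) - 2603147 = \left(\left(4 - 327 - 1710 + 559170\right) + 0\right) - 2603147 = \left(557137 + 0\right) - 2603147 = 557137 - 2603147 = -2046010$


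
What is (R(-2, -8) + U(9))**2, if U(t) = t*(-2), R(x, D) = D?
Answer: 676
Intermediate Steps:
U(t) = -2*t
(R(-2, -8) + U(9))**2 = (-8 - 2*9)**2 = (-8 - 18)**2 = (-26)**2 = 676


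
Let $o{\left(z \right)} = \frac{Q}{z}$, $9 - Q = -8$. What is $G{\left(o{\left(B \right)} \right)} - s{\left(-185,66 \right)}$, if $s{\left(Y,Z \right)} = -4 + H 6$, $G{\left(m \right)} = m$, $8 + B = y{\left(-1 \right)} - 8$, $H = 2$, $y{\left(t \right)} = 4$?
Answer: $- \frac{113}{12} \approx -9.4167$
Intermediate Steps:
$Q = 17$ ($Q = 9 - -8 = 9 + 8 = 17$)
$B = -12$ ($B = -8 + \left(4 - 8\right) = -8 - 4 = -12$)
$o{\left(z \right)} = \frac{17}{z}$
$s{\left(Y,Z \right)} = 8$ ($s{\left(Y,Z \right)} = -4 + 2 \cdot 6 = -4 + 12 = 8$)
$G{\left(o{\left(B \right)} \right)} - s{\left(-185,66 \right)} = \frac{17}{-12} - 8 = 17 \left(- \frac{1}{12}\right) - 8 = - \frac{17}{12} - 8 = - \frac{113}{12}$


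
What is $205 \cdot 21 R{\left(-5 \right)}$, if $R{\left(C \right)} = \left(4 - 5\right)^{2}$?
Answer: $4305$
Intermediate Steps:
$R{\left(C \right)} = 1$ ($R{\left(C \right)} = \left(-1\right)^{2} = 1$)
$205 \cdot 21 R{\left(-5 \right)} = 205 \cdot 21 \cdot 1 = 4305 \cdot 1 = 4305$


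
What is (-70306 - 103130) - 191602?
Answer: -365038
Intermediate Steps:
(-70306 - 103130) - 191602 = -173436 - 191602 = -365038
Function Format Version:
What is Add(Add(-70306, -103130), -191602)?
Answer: -365038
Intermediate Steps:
Add(Add(-70306, -103130), -191602) = Add(-173436, -191602) = -365038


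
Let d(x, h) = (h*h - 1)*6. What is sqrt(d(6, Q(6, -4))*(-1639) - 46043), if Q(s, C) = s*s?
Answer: I*sqrt(12781073) ≈ 3575.1*I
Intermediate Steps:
Q(s, C) = s**2
d(x, h) = -6 + 6*h**2 (d(x, h) = (h**2 - 1)*6 = (-1 + h**2)*6 = -6 + 6*h**2)
sqrt(d(6, Q(6, -4))*(-1639) - 46043) = sqrt((-6 + 6*(6**2)**2)*(-1639) - 46043) = sqrt((-6 + 6*36**2)*(-1639) - 46043) = sqrt((-6 + 6*1296)*(-1639) - 46043) = sqrt((-6 + 7776)*(-1639) - 46043) = sqrt(7770*(-1639) - 46043) = sqrt(-12735030 - 46043) = sqrt(-12781073) = I*sqrt(12781073)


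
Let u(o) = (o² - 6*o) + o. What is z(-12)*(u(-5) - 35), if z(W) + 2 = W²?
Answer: 2130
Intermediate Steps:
u(o) = o² - 5*o
z(W) = -2 + W²
z(-12)*(u(-5) - 35) = (-2 + (-12)²)*(-5*(-5 - 5) - 35) = (-2 + 144)*(-5*(-10) - 35) = 142*(50 - 35) = 142*15 = 2130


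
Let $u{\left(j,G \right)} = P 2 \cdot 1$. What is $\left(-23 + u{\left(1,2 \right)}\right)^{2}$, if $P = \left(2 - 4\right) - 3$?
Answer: $1089$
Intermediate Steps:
$P = -5$ ($P = -2 - 3 = -5$)
$u{\left(j,G \right)} = -10$ ($u{\left(j,G \right)} = \left(-5\right) 2 \cdot 1 = \left(-10\right) 1 = -10$)
$\left(-23 + u{\left(1,2 \right)}\right)^{2} = \left(-23 - 10\right)^{2} = \left(-33\right)^{2} = 1089$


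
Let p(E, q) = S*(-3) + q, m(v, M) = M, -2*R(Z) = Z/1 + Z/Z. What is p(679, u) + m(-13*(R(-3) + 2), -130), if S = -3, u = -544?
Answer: -665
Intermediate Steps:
R(Z) = -½ - Z/2 (R(Z) = -(Z/1 + Z/Z)/2 = -(Z*1 + 1)/2 = -(Z + 1)/2 = -(1 + Z)/2 = -½ - Z/2)
p(E, q) = 9 + q (p(E, q) = -3*(-3) + q = 9 + q)
p(679, u) + m(-13*(R(-3) + 2), -130) = (9 - 544) - 130 = -535 - 130 = -665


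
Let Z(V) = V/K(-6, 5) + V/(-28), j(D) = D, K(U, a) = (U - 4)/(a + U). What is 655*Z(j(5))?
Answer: 5895/28 ≈ 210.54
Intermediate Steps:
K(U, a) = (-4 + U)/(U + a)
Z(V) = 9*V/140 (Z(V) = V/(((-4 - 6)/(-6 + 5))) + V/(-28) = V/((-10/(-1))) + V*(-1/28) = V/((-1*(-10))) - V/28 = V/10 - V/28 = 9*V/140)
655*Z(j(5)) = 655*((9/140)*5) = 655*(9/28) = 5895/28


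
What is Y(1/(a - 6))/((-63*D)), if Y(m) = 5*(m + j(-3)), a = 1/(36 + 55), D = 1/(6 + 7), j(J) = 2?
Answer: -1443/763 ≈ -1.8912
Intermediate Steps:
D = 1/13 ≈ 0.076923
a = 1/91 ≈ 0.010989
Y(m) = 10 + 5*m (Y(m) = 5*(m + 2) = 5*(2 + m) = 10 + 5*m)
Y(1/(a - 6))/((-63*D)) = (10 + 5/(1/91 - 6))/((-63*1/13)) = (10 + 5/(-545/91))/(-63/13) = (10 + 5*(-91/545))*(-13/63) = (10 - 91/109)*(-13/63) = (999/109)*(-13/63) = -1443/763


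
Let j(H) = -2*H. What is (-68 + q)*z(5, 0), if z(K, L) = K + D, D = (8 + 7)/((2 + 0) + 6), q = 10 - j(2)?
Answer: -1485/4 ≈ -371.25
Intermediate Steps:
q = 14 (q = 10 - (-2)*2 = 10 - 1*(-4) = 10 + 4 = 14)
D = 15/8 (D = 15/(2 + 6) = 15/8 ≈ 1.8750)
z(K, L) = 15/8 + K (z(K, L) = K + 15/8 = 15/8 + K)
(-68 + q)*z(5, 0) = (-68 + 14)*(15/8 + 5) = -54*55/8 = -1485/4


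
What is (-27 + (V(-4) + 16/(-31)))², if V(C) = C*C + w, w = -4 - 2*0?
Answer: 231361/961 ≈ 240.75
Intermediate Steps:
w = -4 (w = -4 + 0 = -4)
V(C) = -4 + C² (V(C) = C*C - 4 = C² - 4 = -4 + C²)
(-27 + (V(-4) + 16/(-31)))² = (-27 + ((-4 + (-4)²) + 16/(-31)))² = (-27 + ((-4 + 16) + 16*(-1/31)))² = (-27 + (12 - 16/31))² = (-27 + 356/31)² = (-481/31)² = 231361/961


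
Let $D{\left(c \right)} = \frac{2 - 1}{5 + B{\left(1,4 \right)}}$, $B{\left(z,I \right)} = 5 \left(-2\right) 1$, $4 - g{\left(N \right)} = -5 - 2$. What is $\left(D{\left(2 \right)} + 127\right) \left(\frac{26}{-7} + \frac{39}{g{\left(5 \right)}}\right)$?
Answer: $- \frac{8242}{385} \approx -21.408$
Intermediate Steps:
$g{\left(N \right)} = 11$ ($g{\left(N \right)} = 4 - \left(-5 - 2\right) = 4 - -7 = 4 + 7 = 11$)
$B{\left(z,I \right)} = -10$ ($B{\left(z,I \right)} = \left(-10\right) 1 = -10$)
$D{\left(c \right)} = - \frac{1}{5}$ ($D{\left(c \right)} = \frac{2 - 1}{5 - 10} = 1 \frac{1}{-5} = 1 \left(- \frac{1}{5}\right) = - \frac{1}{5}$)
$\left(D{\left(2 \right)} + 127\right) \left(\frac{26}{-7} + \frac{39}{g{\left(5 \right)}}\right) = \left(- \frac{1}{5} + 127\right) \left(\frac{26}{-7} + \frac{39}{11}\right) = \frac{634 \left(26 \left(- \frac{1}{7}\right) + 39 \cdot \frac{1}{11}\right)}{5} = \frac{634 \left(- \frac{26}{7} + \frac{39}{11}\right)}{5} = \frac{634}{5} \left(- \frac{13}{77}\right) = - \frac{8242}{385}$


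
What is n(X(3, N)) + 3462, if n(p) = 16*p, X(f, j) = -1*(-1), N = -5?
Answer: 3478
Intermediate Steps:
X(f, j) = 1
n(X(3, N)) + 3462 = 16*1 + 3462 = 16 + 3462 = 3478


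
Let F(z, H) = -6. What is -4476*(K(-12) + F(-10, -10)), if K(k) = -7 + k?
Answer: 111900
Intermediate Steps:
-4476*(K(-12) + F(-10, -10)) = -4476*((-7 - 12) - 6) = -4476*(-19 - 6) = -4476*(-25) = 111900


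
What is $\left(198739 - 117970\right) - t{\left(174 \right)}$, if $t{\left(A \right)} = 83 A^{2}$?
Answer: $-2432139$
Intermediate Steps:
$\left(198739 - 117970\right) - t{\left(174 \right)} = \left(198739 - 117970\right) - 83 \cdot 174^{2} = \left(198739 - 117970\right) - 83 \cdot 30276 = 80769 - 2512908 = -2432139$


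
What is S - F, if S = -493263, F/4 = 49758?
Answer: -692295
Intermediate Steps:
F = 199032 (F = 4*49758 = 199032)
S - F = -493263 - 1*199032 = -493263 - 199032 = -692295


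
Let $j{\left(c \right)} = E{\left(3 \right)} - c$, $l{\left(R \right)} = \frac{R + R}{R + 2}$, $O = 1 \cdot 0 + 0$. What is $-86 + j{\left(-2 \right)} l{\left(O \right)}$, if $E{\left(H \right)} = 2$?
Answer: $-86$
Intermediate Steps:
$O = 0$ ($O = 0 + 0 = 0$)
$l{\left(R \right)} = \frac{2 R}{2 + R}$
$j{\left(c \right)} = 2 - c$
$-86 + j{\left(-2 \right)} l{\left(O \right)} = -86 + \left(2 - -2\right) 2 \cdot 0 \frac{1}{2 + 0} = -86 + \left(2 + 2\right) 2 \cdot 0 \cdot \frac{1}{2} = -86 + 4 \cdot 2 \cdot 0 \cdot \frac{1}{2} = -86 + 4 \cdot 0 = -86 + 0 = -86$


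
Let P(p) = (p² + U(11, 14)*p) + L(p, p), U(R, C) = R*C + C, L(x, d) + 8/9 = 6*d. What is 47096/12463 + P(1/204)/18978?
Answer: 37195858114823/9843133427424 ≈ 3.7789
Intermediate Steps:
L(x, d) = -8/9 + 6*d
U(R, C) = C + C*R (U(R, C) = C*R + C = C + C*R)
P(p) = -8/9 + p² + 174*p (P(p) = (p² + (14*(1 + 11))*p) + (-8/9 + 6*p) = (p² + (14*12)*p) + (-8/9 + 6*p) = (p² + 168*p) + (-8/9 + 6*p) = -8/9 + p² + 174*p)
47096/12463 + P(1/204)/18978 = 47096/12463 + (-8/9 + (1/204)² + 174/204)/18978 = 47096*(1/12463) + (-8/9 + (1/204)² + 174*(1/204))*(1/18978) = 47096/12463 + (-8/9 + 1/41616 + 29/34)*(1/18978) = 47096/12463 - 1495/41616*1/18978 = 47096/12463 - 1495/789788448 = 37195858114823/9843133427424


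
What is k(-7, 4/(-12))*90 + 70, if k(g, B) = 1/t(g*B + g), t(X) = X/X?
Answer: 160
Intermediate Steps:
t(X) = 1
k(g, B) = 1 (k(g, B) = 1/1 = 1)
k(-7, 4/(-12))*90 + 70 = 1*90 + 70 = 90 + 70 = 160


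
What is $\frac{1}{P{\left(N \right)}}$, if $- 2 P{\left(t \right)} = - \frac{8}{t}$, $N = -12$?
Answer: $-3$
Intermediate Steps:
$P{\left(t \right)} = \frac{4}{t}$ ($P{\left(t \right)} = - \frac{\left(-8\right) \frac{1}{t}}{2} = \frac{4}{t}$)
$\frac{1}{P{\left(N \right)}} = \frac{1}{4 \frac{1}{-12}} = \frac{1}{4 \left(- \frac{1}{12}\right)} = \frac{1}{- \frac{1}{3}} = -3$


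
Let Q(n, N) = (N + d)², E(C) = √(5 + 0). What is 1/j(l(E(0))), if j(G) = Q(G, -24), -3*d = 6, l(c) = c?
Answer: 1/676 ≈ 0.0014793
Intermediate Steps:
E(C) = √5
d = -2 (d = -⅓*6 = -2)
Q(n, N) = (-2 + N)² (Q(n, N) = (N - 2)² = (-2 + N)²)
j(G) = 676 (j(G) = (-2 - 24)² = (-26)² = 676)
1/j(l(E(0))) = 1/676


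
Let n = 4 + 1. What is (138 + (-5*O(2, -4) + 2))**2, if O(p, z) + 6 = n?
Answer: 21025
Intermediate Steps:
n = 5
O(p, z) = -1 (O(p, z) = -6 + 5 = -1)
(138 + (-5*O(2, -4) + 2))**2 = (138 + (-5*(-1) + 2))**2 = (138 + (5 + 2))**2 = (138 + 7)**2 = 145**2 = 21025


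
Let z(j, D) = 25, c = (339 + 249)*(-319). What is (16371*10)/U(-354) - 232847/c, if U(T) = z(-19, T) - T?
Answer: 30795661133/71089788 ≈ 433.19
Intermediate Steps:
c = -187572 (c = 588*(-319) = -187572)
U(T) = 25 - T
(16371*10)/U(-354) - 232847/c = (16371*10)/(25 - 1*(-354)) - 232847/(-187572) = 163710/(25 + 354) - 232847*(-1/187572) = 163710/379 + 232847/187572 = 30795661133/71089788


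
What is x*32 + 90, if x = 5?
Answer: 250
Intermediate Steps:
x*32 + 90 = 5*32 + 90 = 160 + 90 = 250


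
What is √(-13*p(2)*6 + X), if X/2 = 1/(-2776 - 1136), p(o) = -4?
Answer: √298422519/978 ≈ 17.664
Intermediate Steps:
X = -1/1956 (X = 2/(-2776 - 1136) = 2/(-3912) = 2*(-1/3912) = -1/1956 ≈ -0.00051125)
√(-13*p(2)*6 + X) = √(-13*(-4)*6 - 1/1956) = √(52*6 - 1/1956) = √(312 - 1/1956) = √(610271/1956) = √298422519/978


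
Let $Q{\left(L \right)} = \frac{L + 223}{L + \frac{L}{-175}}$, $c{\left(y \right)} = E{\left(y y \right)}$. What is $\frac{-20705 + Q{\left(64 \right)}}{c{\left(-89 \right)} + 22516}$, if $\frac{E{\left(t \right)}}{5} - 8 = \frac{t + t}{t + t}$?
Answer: $- \frac{230520655}{251239296} \approx -0.91753$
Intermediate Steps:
$E{\left(t \right)} = 45$ ($E{\left(t \right)} = 40 + 5 \frac{t + t}{t + t} = 40 + 5 \frac{2 t}{2 t} = 40 + 5 \cdot 2 t \frac{1}{2 t} = 40 + 5 \cdot 1 = 40 + 5 = 45$)
$c{\left(y \right)} = 45$
$Q{\left(L \right)} = \frac{175 \left(223 + L\right)}{174 L}$ ($Q{\left(L \right)} = \frac{223 + L}{L + L \left(- \frac{1}{175}\right)} = \frac{223 + L}{L - \frac{L}{175}} = \frac{223 + L}{\frac{174}{175} L} = \left(223 + L\right) \frac{175}{174 L} = \frac{175 \left(223 + L\right)}{174 L}$)
$\frac{-20705 + Q{\left(64 \right)}}{c{\left(-89 \right)} + 22516} = \frac{-20705 + \frac{175 \left(223 + 64\right)}{174 \cdot 64}}{45 + 22516} = \frac{-20705 + \frac{175}{174} \cdot \frac{1}{64} \cdot 287}{22561} = \left(-20705 + \frac{50225}{11136}\right) \frac{1}{22561} = \left(- \frac{230520655}{11136}\right) \frac{1}{22561} = - \frac{230520655}{251239296}$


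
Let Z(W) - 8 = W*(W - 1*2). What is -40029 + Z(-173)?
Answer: -9746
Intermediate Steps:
Z(W) = 8 + W*(-2 + W) (Z(W) = 8 + W*(W - 1*2) = 8 + W*(W - 2) = 8 + W*(-2 + W))
-40029 + Z(-173) = -40029 + (8 + (-173)² - 2*(-173)) = -40029 + (8 + 29929 + 346) = -40029 + 30283 = -9746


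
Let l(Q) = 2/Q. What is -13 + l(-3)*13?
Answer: -65/3 ≈ -21.667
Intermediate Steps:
-13 + l(-3)*13 = -13 + (2/(-3))*13 = -13 + (2*(-⅓))*13 = -13 - ⅔*13 = -13 - 26/3 = -65/3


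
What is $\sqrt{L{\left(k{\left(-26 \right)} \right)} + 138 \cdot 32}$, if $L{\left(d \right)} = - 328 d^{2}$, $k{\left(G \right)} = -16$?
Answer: $8 i \sqrt{1243} \approx 282.05 i$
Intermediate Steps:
$\sqrt{L{\left(k{\left(-26 \right)} \right)} + 138 \cdot 32} = \sqrt{- 328 \left(-16\right)^{2} + 138 \cdot 32} = \sqrt{\left(-328\right) 256 + 4416} = \sqrt{-83968 + 4416} = \sqrt{-79552} = 8 i \sqrt{1243}$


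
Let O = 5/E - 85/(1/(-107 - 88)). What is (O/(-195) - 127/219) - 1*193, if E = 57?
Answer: -45207742/162279 ≈ -278.58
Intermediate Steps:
O = 944780/57 (O = 5/57 - 85/(1/(-107 - 88)) = 5*(1/57) - 85/(1/(-195)) = 5/57 - 85/(-1/195) = 5/57 - 85*(-195) = 5/57 + 16575 = 944780/57 ≈ 16575.)
(O/(-195) - 127/219) - 1*193 = ((944780/57)/(-195) - 127/219) - 1*193 = ((944780/57)*(-1/195) - 127*1/219) - 193 = (-188956/2223 - 127/219) - 193 = -13887895/162279 - 193 = -45207742/162279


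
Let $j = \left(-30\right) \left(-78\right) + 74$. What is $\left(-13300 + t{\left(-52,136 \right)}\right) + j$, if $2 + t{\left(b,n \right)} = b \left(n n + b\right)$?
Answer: $-969976$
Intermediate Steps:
$j = 2414$ ($j = 2340 + 74 = 2414$)
$t{\left(b,n \right)} = -2 + b \left(b + n^{2}\right)$ ($t{\left(b,n \right)} = -2 + b \left(n n + b\right) = -2 + b \left(n^{2} + b\right) = -2 + b \left(b + n^{2}\right)$)
$\left(-13300 + t{\left(-52,136 \right)}\right) + j = \left(-13300 - \left(2 - 2704 + 961792\right)\right) + 2414 = \left(-13300 - 959090\right) + 2414 = -972390 + 2414 = -969976$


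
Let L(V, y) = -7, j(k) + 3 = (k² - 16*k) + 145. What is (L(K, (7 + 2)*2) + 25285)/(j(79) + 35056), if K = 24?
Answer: 25278/40175 ≈ 0.62920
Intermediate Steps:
j(k) = 142 + k² - 16*k (j(k) = -3 + ((k² - 16*k) + 145) = -3 + (145 + k² - 16*k) = 142 + k² - 16*k)
(L(K, (7 + 2)*2) + 25285)/(j(79) + 35056) = (-7 + 25285)/((142 + 79² - 16*79) + 35056) = 25278/((142 + 6241 - 1264) + 35056) = 25278/(5119 + 35056) = 25278/40175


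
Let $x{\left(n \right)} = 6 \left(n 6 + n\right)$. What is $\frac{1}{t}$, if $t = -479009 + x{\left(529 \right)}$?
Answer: $- \frac{1}{456791} \approx -2.1892 \cdot 10^{-6}$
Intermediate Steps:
$x{\left(n \right)} = 42 n$ ($x{\left(n \right)} = 6 \left(6 n + n\right) = 6 \cdot 7 n = 42 n$)
$t = -456791$ ($t = -479009 + 42 \cdot 529 = -479009 + 22218 = -456791$)
$\frac{1}{t} = \frac{1}{-456791} = - \frac{1}{456791}$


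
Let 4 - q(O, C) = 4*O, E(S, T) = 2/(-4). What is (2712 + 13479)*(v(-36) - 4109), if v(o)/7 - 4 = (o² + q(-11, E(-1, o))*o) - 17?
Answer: -116963784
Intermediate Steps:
E(S, T) = -½ (E(S, T) = 2*(-¼) = -½)
q(O, C) = 4 - 4*O
v(o) = -91 + 7*o² + 336*o (v(o) = 28 + 7*((o² + (4 - 4*(-11))*o) - 17) = 28 + 7*((o² + (4 + 44)*o) - 17) = 28 + 7*((o² + 48*o) - 17) = 28 + 7*(-17 + o² + 48*o) = 28 + (-119 + 7*o² + 336*o) = -91 + 7*o² + 336*o)
(2712 + 13479)*(v(-36) - 4109) = (2712 + 13479)*((-91 + 7*(-36)² + 336*(-36)) - 4109) = 16191*((-91 + 7*1296 - 12096) - 4109) = 16191*((-91 + 9072 - 12096) - 4109) = 16191*(-3115 - 4109) = 16191*(-7224) = -116963784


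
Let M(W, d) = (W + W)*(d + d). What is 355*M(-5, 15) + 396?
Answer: -106104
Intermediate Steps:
M(W, d) = 4*W*d (M(W, d) = (2*W)*(2*d) = 4*W*d)
355*M(-5, 15) + 396 = 355*(4*(-5)*15) + 396 = 355*(-300) + 396 = -106500 + 396 = -106104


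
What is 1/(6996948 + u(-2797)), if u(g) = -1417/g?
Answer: 2797/19570464973 ≈ 1.4292e-7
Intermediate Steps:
1/(6996948 + u(-2797)) = 1/(6996948 - 1417/(-2797)) = 1/(6996948 - 1417*(-1/2797)) = 1/(6996948 + 1417/2797) = 1/(19570464973/2797) = 2797/19570464973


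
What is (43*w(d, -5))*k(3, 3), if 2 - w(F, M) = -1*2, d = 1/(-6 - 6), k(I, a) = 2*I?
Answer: 1032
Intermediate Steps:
d = -1/12 (d = 1/(-12) = -1/12 ≈ -0.083333)
w(F, M) = 4 (w(F, M) = 2 - (-1)*2 = 2 - 1*(-2) = 2 + 2 = 4)
(43*w(d, -5))*k(3, 3) = (43*4)*(2*3) = 172*6 = 1032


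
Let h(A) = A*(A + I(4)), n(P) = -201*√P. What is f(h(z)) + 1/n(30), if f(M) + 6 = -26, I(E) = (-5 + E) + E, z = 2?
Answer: -32 - √30/6030 ≈ -32.001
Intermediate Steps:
I(E) = -5 + 2*E
h(A) = A*(3 + A) (h(A) = A*(A + (-5 + 2*4)) = A*(A + (-5 + 8)) = A*(A + 3) = A*(3 + A))
f(M) = -32 (f(M) = -6 - 26 = -32)
f(h(z)) + 1/n(30) = -32 + 1/(-201*√30) = -32 - √30/6030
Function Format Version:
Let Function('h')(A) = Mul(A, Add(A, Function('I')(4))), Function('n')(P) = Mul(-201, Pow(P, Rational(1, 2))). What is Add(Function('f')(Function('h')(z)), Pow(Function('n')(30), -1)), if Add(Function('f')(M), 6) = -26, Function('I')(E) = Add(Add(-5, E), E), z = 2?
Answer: Add(-32, Mul(Rational(-1, 6030), Pow(30, Rational(1, 2)))) ≈ -32.001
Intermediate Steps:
Function('I')(E) = Add(-5, Mul(2, E))
Function('h')(A) = Mul(A, Add(3, A)) (Function('h')(A) = Mul(A, Add(A, Add(-5, Mul(2, 4)))) = Mul(A, Add(A, Add(-5, 8))) = Mul(A, Add(A, 3)) = Mul(A, Add(3, A)))
Function('f')(M) = -32 (Function('f')(M) = Add(-6, -26) = -32)
Add(Function('f')(Function('h')(z)), Pow(Function('n')(30), -1)) = Add(-32, Pow(Mul(-201, Pow(30, Rational(1, 2))), -1)) = Add(-32, Mul(Rational(-1, 6030), Pow(30, Rational(1, 2))))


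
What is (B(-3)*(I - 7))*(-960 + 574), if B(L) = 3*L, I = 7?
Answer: 0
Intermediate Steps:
(B(-3)*(I - 7))*(-960 + 574) = ((3*(-3))*(7 - 7))*(-960 + 574) = -9*0*(-386) = 0*(-386) = 0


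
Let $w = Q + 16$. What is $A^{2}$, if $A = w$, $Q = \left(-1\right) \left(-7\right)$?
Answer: $529$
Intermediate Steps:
$Q = 7$
$w = 23$ ($w = 7 + 16 = 23$)
$A = 23$
$A^{2} = 23^{2} = 529$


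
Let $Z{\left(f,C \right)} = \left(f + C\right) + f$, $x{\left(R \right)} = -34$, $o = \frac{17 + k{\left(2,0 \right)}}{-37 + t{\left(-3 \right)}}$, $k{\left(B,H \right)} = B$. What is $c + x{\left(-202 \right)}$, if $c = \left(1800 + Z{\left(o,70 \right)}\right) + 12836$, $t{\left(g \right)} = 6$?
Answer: $\frac{454794}{31} \approx 14671.0$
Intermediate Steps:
$o = - \frac{19}{31}$ ($o = \frac{17 + 2}{-37 + 6} = \frac{19}{-31} = 19 \left(- \frac{1}{31}\right) = - \frac{19}{31} \approx -0.6129$)
$Z{\left(f,C \right)} = C + 2 f$ ($Z{\left(f,C \right)} = \left(C + f\right) + f = C + 2 f$)
$c = \frac{455848}{31}$ ($c = \left(1800 + \left(70 + 2 \left(- \frac{19}{31}\right)\right)\right) + 12836 = \left(1800 + \left(70 - \frac{38}{31}\right)\right) + 12836 = \left(1800 + \frac{2132}{31}\right) + 12836 = \frac{57932}{31} + 12836 = \frac{455848}{31} \approx 14705.0$)
$c + x{\left(-202 \right)} = \frac{455848}{31} - 34 = \frac{454794}{31}$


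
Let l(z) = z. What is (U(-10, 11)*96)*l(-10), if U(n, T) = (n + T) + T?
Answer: -11520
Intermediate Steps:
U(n, T) = n + 2*T (U(n, T) = (T + n) + T = n + 2*T)
(U(-10, 11)*96)*l(-10) = ((-10 + 2*11)*96)*(-10) = ((-10 + 22)*96)*(-10) = (12*96)*(-10) = 1152*(-10) = -11520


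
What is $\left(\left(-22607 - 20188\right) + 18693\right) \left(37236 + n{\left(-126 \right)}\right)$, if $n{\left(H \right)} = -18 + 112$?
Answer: $-899727660$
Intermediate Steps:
$n{\left(H \right)} = 94$
$\left(\left(-22607 - 20188\right) + 18693\right) \left(37236 + n{\left(-126 \right)}\right) = \left(\left(-22607 - 20188\right) + 18693\right) \left(37236 + 94\right) = \left(-42795 + 18693\right) 37330 = \left(-24102\right) 37330 = -899727660$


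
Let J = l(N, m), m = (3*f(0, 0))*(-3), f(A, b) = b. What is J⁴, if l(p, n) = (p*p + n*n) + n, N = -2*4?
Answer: 16777216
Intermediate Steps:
m = 0 (m = (3*0)*(-3) = 0*(-3) = 0)
N = -8
l(p, n) = n + n² + p² (l(p, n) = (p² + n²) + n = (n² + p²) + n = n + n² + p²)
J = 64 (J = 0 + 0² + (-8)² = 0 + 0 + 64 = 64)
J⁴ = 64⁴ = 16777216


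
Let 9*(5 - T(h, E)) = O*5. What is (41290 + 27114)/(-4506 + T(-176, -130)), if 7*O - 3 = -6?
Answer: -359121/23629 ≈ -15.198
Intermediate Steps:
O = -3/7 (O = 3/7 + (1/7)*(-6) = 3/7 - 6/7 = -3/7 ≈ -0.42857)
T(h, E) = 110/21 (T(h, E) = 5 - (-1)*5/21 = 5 - 1/9*(-15/7) = 5 + 5/21 = 110/21)
(41290 + 27114)/(-4506 + T(-176, -130)) = (41290 + 27114)/(-4506 + 110/21) = 68404/(-94516/21) = 68404*(-21/94516) = -359121/23629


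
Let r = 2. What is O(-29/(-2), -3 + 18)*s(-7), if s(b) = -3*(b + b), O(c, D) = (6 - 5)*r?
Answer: 84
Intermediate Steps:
O(c, D) = 2 (O(c, D) = (6 - 5)*2 = 1*2 = 2)
s(b) = -6*b
O(-29/(-2), -3 + 18)*s(-7) = 2*(-6*(-7)) = 2*42 = 84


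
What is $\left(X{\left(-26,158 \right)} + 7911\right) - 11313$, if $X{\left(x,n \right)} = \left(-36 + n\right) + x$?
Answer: $-3306$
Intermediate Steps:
$X{\left(x,n \right)} = -36 + n + x$
$\left(X{\left(-26,158 \right)} + 7911\right) - 11313 = \left(\left(-36 + 158 - 26\right) + 7911\right) - 11313 = \left(96 + 7911\right) - 11313 = 8007 - 11313 = -3306$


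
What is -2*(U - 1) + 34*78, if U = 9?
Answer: 2636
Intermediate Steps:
-2*(U - 1) + 34*78 = -2*(9 - 1) + 34*78 = -2*8 + 2652 = -16 + 2652 = 2636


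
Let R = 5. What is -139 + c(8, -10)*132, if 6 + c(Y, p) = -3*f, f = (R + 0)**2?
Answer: -10831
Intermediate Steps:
f = 25 (f = (5 + 0)**2 = 5**2 = 25)
c(Y, p) = -81 (c(Y, p) = -6 - 3*25 = -6 - 75 = -81)
-139 + c(8, -10)*132 = -139 - 81*132 = -139 - 10692 = -10831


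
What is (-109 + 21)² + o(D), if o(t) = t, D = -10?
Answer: 7734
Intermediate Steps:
(-109 + 21)² + o(D) = (-109 + 21)² - 10 = (-88)² - 10 = 7744 - 10 = 7734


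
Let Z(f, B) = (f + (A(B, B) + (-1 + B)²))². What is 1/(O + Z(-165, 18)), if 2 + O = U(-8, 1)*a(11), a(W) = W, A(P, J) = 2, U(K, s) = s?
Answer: 1/15885 ≈ 6.2953e-5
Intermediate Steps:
Z(f, B) = (2 + f + (-1 + B)²)² (Z(f, B) = (f + (2 + (-1 + B)²))² = (2 + f + (-1 + B)²)²)
O = 9 (O = -2 + 1*11 = -2 + 11 = 9)
1/(O + Z(-165, 18)) = 1/(9 + (2 - 165 + (-1 + 18)²)²) = 1/(9 + (2 - 165 + 17²)²) = 1/(9 + (2 - 165 + 289)²) = 1/(9 + 126²) = 1/(9 + 15876) = 1/15885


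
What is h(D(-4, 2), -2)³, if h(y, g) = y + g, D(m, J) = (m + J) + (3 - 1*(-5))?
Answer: 64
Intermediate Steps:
D(m, J) = 8 + J + m (D(m, J) = (J + m) + (3 + 5) = (J + m) + 8 = 8 + J + m)
h(y, g) = g + y
h(D(-4, 2), -2)³ = (-2 + (8 + 2 - 4))³ = (-2 + 6)³ = 4³ = 64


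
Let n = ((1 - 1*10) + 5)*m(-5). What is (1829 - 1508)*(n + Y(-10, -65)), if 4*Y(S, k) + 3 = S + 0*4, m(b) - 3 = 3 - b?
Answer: -60669/4 ≈ -15167.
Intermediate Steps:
m(b) = 6 - b (m(b) = 3 + (3 - b) = 6 - b)
n = -44 (n = ((1 - 1*10) + 5)*(6 - 1*(-5)) = ((1 - 10) + 5)*(6 + 5) = (-9 + 5)*11 = -4*11 = -44)
Y(S, k) = -¾ + S/4 (Y(S, k) = -¾ + (S + 0*4)/4 = -¾ + (S + 0)/4 = -¾ + S/4)
(1829 - 1508)*(n + Y(-10, -65)) = (1829 - 1508)*(-44 + (-¾ + (¼)*(-10))) = 321*(-44 + (-¾ - 5/2)) = 321*(-44 - 13/4) = 321*(-189/4) = -60669/4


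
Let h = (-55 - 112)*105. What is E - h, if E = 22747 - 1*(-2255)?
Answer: 42537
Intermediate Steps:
E = 25002 (E = 22747 + 2255 = 25002)
h = -17535 (h = -167*105 = -17535)
E - h = 25002 - 1*(-17535) = 25002 + 17535 = 42537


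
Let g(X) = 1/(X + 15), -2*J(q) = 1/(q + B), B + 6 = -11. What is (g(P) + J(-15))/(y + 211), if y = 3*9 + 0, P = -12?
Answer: 67/45696 ≈ 0.0014662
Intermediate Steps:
y = 27 (y = 27 + 0 = 27)
B = -17 (B = -6 - 11 = -17)
J(q) = -1/(2*(-17 + q)) (J(q) = -1/(2*(q - 17)) = -1/(2*(-17 + q)))
g(X) = 1/(15 + X)
(g(P) + J(-15))/(y + 211) = (1/(15 - 12) - 1/(-34 + 2*(-15)))/(27 + 211) = (1/3 - 1/(-34 - 30))/238 = (⅓ - 1/(-64))*(1/238) = (⅓ - 1*(-1/64))*(1/238) = (⅓ + 1/64)*(1/238) = (67/192)*(1/238) = 67/45696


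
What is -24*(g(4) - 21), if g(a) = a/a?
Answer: 480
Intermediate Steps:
g(a) = 1
-24*(g(4) - 21) = -24*(1 - 21) = -24*(-20) = 480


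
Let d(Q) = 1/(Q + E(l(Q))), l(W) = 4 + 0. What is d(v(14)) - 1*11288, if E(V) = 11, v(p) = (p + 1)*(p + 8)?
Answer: -3849207/341 ≈ -11288.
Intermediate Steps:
l(W) = 4
v(p) = (1 + p)*(8 + p)
d(Q) = 1/(11 + Q) (d(Q) = 1/(Q + 11) = 1/(11 + Q))
d(v(14)) - 1*11288 = 1/(11 + (8 + 14² + 9*14)) - 1*11288 = 1/(11 + (8 + 196 + 126)) - 11288 = 1/(11 + 330) - 11288 = 1/341 - 11288 = -3849207/341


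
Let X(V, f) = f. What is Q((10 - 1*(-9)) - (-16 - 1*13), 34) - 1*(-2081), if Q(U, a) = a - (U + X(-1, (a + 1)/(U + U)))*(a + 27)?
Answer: -80183/96 ≈ -835.24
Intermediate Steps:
Q(U, a) = a - (27 + a)*(U + (1 + a)/(2*U)) (Q(U, a) = a - (U + (a + 1)/(U + U))*(a + 27) = a - (U + (1 + a)/((2*U)))*(27 + a) = a - (U + (1 + a)*(1/(2*U)))*(27 + a) = a - (U + (1 + a)/(2*U))*(27 + a) = a - (27 + a)*(U + (1 + a)/(2*U)))
Q((10 - 1*(-9)) - (-16 - 1*13), 34) - 1*(-2081) = (-27 - 27*34 - 1*34*(1 + 34) + 2*((10 - 1*(-9)) - (-16 - 1*13))*(34 - 27*((10 - 1*(-9)) - (-16 - 1*13)) - 1*((10 - 1*(-9)) - (-16 - 1*13))*34))/(2*((10 - 1*(-9)) - (-16 - 1*13))) - 1*(-2081) = (-27 - 918 - 1*34*35 + 2*((10 + 9) - (-16 - 13))*(34 - 27*((10 + 9) - (-16 - 13)) - 1*((10 + 9) - (-16 - 13))*34))/(2*((10 + 9) - (-16 - 13))) + 2081 = (-27 - 918 - 1190 + 2*(19 - 1*(-29))*(34 - 27*(19 - 1*(-29)) - 1*(19 - 1*(-29))*34))/(2*(19 - 1*(-29))) + 2081 = (-27 - 918 - 1190 + 2*(19 + 29)*(34 - 27*(19 + 29) - 1*(19 + 29)*34))/(2*(19 + 29)) + 2081 = (½)*(-27 - 918 - 1190 + 2*48*(34 - 27*48 - 1*48*34))/48 + 2081 = (½)*(1/48)*(-27 - 918 - 1190 + 2*48*(34 - 1296 - 1632)) + 2081 = (½)*(1/48)*(-27 - 918 - 1190 + 2*48*(-2894)) + 2081 = (½)*(1/48)*(-27 - 918 - 1190 - 277824) + 2081 = (½)*(1/48)*(-279959) + 2081 = -279959/96 + 2081 = -80183/96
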